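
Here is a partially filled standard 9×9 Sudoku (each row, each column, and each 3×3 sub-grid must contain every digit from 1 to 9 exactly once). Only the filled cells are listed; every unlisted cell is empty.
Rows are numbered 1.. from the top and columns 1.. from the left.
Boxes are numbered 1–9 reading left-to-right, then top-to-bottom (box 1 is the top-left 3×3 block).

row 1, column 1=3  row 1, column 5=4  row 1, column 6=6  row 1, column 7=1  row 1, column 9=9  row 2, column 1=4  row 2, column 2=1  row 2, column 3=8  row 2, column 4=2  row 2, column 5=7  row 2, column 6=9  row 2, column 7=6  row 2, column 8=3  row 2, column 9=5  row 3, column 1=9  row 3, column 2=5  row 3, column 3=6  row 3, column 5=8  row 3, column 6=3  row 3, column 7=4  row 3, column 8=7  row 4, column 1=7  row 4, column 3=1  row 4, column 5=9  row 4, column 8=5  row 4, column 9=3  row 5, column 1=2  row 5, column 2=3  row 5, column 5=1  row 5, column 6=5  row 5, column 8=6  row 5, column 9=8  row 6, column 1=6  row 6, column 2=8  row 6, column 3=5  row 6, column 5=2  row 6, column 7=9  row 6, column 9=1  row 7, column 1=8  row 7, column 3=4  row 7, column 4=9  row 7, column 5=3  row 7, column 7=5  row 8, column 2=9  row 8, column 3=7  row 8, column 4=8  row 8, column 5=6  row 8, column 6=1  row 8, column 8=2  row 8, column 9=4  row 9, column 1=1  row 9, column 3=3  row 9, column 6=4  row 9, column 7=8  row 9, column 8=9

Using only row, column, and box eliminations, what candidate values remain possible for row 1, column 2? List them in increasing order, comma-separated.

2,7

Row 1 already contains {1, 3, 4, 6, 9}.
Column 2 already contains {1, 3, 5, 8, 9}.
Its 3×3 block (box 1) already contains {1, 3, 4, 5, 6, 8, 9}.
Removing those from 1–9 leaves {2, 7} as the candidates for row 1, column 2.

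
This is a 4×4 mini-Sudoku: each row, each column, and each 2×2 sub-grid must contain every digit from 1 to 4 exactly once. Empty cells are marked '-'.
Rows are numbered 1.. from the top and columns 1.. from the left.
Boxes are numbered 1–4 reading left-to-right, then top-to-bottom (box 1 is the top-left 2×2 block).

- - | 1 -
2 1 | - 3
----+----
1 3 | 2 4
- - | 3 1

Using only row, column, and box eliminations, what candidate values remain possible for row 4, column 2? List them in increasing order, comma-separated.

Row 4 already contains {1, 3}.
Column 2 already contains {1, 3}.
Its 2×2 block (box 3) already contains {1, 3}.
Removing those from 1–4 leaves {2, 4} as the candidates for row 4, column 2.

2,4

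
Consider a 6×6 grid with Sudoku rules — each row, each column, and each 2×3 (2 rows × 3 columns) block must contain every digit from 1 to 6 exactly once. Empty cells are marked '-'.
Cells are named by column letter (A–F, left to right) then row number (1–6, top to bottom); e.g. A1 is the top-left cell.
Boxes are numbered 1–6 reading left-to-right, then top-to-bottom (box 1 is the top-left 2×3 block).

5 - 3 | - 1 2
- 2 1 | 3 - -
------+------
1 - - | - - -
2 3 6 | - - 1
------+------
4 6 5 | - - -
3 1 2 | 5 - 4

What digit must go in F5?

Row 5 already contains {4, 5, 6}.
Column F already contains {1, 2, 4}.
Its 2×3 block (box 6) already contains {4, 5}.
The only value from 1–6 not eliminated is 3, so F5 = 3.

3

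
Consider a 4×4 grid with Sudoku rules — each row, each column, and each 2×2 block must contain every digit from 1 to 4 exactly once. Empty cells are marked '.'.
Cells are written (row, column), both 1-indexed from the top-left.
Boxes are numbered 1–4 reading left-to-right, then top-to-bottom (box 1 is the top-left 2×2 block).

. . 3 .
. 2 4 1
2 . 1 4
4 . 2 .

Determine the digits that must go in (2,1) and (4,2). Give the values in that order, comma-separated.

For (2,1):
  Row 2 already contains {1, 2, 4}.
  Column 1 already contains {2, 4}.
  Its 2×2 block (box 1) already contains {2}.
  The only value from 1–4 not eliminated is 3, so (2,1) = 3.
For (4,2):
  Consider where 1 can go in box 3.
  (3,2) is out (row 3 already has a 1).
  So the only cell in box 3 that can hold 1 is (4,2).
  So (4,2) = 1.

3,1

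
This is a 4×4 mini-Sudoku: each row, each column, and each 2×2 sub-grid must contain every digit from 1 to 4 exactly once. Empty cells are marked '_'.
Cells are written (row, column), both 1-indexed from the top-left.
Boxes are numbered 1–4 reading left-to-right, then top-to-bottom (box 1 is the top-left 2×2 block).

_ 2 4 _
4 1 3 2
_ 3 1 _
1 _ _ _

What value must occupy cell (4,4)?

3

Cell (4,4) itself could take any of {3, 4} by direct elimination.
Consider where 3 can go in row 4.
(4,2) is out (column 2 already has a 3).
(4,3) is out (column 3 already has a 3).
So the only cell in row 4 that can hold 3 is (4,4).
Therefore (4,4) = 3.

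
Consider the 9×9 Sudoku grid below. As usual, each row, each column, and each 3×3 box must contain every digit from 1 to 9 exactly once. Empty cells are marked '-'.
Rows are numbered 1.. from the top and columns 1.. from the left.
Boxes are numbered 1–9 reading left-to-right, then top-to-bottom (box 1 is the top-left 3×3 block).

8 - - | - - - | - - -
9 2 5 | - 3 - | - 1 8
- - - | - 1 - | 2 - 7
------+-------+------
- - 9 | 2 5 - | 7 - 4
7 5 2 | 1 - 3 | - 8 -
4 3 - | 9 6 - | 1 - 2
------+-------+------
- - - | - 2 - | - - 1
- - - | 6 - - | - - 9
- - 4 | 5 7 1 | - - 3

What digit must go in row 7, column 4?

Cell row 7, column 4 itself could take any of {3, 4, 8} by direct elimination.
Consider where 3 can go in column 4.
row 1, column 4 is out (box 2 already has a 3).
row 2, column 4 is out (row 2 already has a 3).
row 3, column 4 is out (box 2 already has a 3).
So the only cell in column 4 that can hold 3 is row 7, column 4.
Therefore row 7, column 4 = 3.

3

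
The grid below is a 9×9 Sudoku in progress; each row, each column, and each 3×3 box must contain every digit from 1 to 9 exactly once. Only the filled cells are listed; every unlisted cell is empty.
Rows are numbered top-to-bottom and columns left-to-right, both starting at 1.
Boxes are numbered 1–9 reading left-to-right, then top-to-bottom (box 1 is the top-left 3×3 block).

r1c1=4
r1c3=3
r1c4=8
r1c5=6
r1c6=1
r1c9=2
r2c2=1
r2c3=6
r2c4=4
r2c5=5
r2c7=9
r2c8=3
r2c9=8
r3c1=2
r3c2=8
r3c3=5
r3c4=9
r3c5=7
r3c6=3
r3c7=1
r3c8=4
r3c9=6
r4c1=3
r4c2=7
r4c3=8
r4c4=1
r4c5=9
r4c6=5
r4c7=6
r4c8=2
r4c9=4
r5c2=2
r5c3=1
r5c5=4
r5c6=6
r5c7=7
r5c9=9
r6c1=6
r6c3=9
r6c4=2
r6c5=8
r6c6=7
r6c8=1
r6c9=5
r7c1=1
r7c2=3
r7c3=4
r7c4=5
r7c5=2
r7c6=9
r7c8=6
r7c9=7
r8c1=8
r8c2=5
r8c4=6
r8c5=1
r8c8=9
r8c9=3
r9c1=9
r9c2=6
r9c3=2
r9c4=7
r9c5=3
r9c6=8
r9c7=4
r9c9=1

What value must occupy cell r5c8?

Row 5 already contains {1, 2, 4, 6, 7, 9}.
Column 8 already contains {1, 2, 3, 4, 6, 9}.
Its 3×3 block (box 6) already contains {1, 2, 4, 5, 6, 7, 9}.
The only value from 1–9 not eliminated is 8, so r5c8 = 8.

8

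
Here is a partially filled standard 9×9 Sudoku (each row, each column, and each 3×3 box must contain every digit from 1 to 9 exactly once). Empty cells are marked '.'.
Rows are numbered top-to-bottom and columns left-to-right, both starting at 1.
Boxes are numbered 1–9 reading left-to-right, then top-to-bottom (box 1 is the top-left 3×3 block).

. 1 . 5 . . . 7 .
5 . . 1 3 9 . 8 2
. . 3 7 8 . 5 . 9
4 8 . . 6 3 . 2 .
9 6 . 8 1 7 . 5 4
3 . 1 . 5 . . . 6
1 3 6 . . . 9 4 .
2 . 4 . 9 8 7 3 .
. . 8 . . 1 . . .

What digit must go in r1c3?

9

Cell r1c3 itself could take any of {2, 9} by direct elimination.
Consider where 9 can go in row 1.
r1c1 is out (column 1 already has a 9).
r1c5 is out (column 5 already has a 9).
r1c6 is out (column 6 already has a 9).
r1c7 is out (column 7 already has a 9).
r1c9 is out (column 9 already has a 9).
So the only cell in row 1 that can hold 9 is r1c3.
Therefore r1c3 = 9.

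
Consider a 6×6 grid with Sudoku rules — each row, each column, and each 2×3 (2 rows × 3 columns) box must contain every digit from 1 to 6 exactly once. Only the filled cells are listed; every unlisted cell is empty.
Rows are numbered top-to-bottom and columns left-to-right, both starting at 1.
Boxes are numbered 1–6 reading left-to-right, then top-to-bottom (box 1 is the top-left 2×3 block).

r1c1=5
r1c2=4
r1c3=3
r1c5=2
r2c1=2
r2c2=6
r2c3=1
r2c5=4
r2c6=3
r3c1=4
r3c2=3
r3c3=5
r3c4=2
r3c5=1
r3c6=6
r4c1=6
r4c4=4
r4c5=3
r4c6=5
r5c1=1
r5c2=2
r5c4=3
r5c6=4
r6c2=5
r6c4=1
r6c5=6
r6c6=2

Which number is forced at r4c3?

2

Row 4 already contains {3, 4, 5, 6}.
Column 3 already contains {1, 3, 5}.
Its 2×3 block (box 3) already contains {3, 4, 5, 6}.
The only value from 1–6 not eliminated is 2, so r4c3 = 2.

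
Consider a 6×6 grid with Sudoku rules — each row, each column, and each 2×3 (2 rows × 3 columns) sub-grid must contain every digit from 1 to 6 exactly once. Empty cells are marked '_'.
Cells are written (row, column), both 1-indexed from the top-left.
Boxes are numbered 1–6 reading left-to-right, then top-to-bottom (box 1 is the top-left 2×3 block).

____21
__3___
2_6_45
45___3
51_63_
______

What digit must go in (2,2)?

Cell (2,2) itself could take any of {2, 4, 6} by direct elimination.
Consider where 2 can go in box 1.
(1,1) is out (row 1 already has a 2).
(1,2) is out (row 1 already has a 2).
(1,3) is out (row 1 already has a 2).
(2,1) is out (column 1 already has a 2).
So the only cell in box 1 that can hold 2 is (2,2).
Therefore (2,2) = 2.

2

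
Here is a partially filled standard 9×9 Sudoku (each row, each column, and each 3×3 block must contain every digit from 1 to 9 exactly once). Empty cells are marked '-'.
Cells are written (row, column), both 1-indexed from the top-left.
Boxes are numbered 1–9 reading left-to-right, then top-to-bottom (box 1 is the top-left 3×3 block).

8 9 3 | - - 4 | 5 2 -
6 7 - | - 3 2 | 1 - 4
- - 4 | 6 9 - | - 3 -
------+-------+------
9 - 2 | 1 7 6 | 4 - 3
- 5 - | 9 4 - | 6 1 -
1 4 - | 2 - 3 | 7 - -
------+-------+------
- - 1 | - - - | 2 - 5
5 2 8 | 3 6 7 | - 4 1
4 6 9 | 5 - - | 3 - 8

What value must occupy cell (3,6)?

5

Cell (3,6) itself could take any of {1, 5, 8} by direct elimination.
Consider where 5 can go in column 6.
(5,6) is out (row 5 already has a 5).
(7,6) is out (row 7 already has a 5).
(9,6) is out (row 9 already has a 5).
So the only cell in column 6 that can hold 5 is (3,6).
Therefore (3,6) = 5.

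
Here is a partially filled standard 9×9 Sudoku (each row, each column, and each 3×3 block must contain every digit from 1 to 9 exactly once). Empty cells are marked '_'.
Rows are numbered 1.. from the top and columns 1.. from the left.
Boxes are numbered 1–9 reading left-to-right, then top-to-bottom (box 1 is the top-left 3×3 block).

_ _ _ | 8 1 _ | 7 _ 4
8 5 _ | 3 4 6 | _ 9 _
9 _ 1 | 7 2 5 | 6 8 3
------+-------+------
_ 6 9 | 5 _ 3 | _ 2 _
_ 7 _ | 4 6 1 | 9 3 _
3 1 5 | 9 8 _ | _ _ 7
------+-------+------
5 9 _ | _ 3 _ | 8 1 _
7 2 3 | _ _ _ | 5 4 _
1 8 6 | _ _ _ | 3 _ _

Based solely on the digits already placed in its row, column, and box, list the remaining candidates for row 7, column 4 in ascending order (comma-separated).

Row 7 already contains {1, 3, 5, 8, 9}.
Column 4 already contains {3, 4, 5, 7, 8, 9}.
Its 3×3 block (box 8) already contains {3}.
Removing those from 1–9 leaves {2, 6} as the candidates for row 7, column 4.

2,6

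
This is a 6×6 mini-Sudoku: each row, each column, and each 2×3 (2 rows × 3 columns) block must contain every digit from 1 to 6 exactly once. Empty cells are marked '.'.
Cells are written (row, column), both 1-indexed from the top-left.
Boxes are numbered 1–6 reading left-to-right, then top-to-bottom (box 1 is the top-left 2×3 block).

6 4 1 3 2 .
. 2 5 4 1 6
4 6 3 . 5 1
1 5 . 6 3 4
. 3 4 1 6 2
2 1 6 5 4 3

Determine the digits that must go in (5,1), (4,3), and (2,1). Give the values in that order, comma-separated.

5,2,3

For (5,1):
  Row 5 already contains {1, 2, 3, 4, 6}.
  Column 1 already contains {1, 2, 4, 6}.
  Its 2×3 block (box 5) already contains {1, 2, 3, 4, 6}.
  The only value from 1–6 not eliminated is 5, so (5,1) = 5.
For (4,3):
  Row 4 already contains {1, 3, 4, 5, 6}.
  Column 3 already contains {1, 3, 4, 5, 6}.
  Its 2×3 block (box 3) already contains {1, 3, 4, 5, 6}.
  The only value from 1–6 not eliminated is 2, so (4,3) = 2.
For (2,1):
  Row 2 already contains {1, 2, 4, 5, 6}.
  Column 1 already contains {1, 2, 4, 6}.
  Its 2×3 block (box 1) already contains {1, 2, 4, 5, 6}.
  The only value from 1–6 not eliminated is 3, so (2,1) = 3.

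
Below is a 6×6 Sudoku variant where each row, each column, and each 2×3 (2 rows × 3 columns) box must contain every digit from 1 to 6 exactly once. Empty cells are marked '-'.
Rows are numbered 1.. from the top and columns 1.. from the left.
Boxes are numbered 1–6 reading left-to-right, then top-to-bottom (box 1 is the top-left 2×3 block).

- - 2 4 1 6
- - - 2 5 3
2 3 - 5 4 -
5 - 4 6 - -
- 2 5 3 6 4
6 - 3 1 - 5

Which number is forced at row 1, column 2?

Row 1 already contains {1, 2, 4, 6}.
Column 2 already contains {2, 3}.
Its 2×3 block (box 1) already contains {2}.
The only value from 1–6 not eliminated is 5, so row 1, column 2 = 5.

5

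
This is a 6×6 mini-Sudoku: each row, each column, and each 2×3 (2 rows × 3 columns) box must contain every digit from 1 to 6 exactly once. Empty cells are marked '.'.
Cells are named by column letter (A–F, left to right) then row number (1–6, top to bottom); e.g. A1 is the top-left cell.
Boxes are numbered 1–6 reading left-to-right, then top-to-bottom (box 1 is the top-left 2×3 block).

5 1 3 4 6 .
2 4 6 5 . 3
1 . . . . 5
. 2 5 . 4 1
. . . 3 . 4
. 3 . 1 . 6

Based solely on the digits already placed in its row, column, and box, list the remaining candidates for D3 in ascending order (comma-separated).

2,6

Row 3 already contains {1, 5}.
Column D already contains {1, 3, 4, 5}.
Its 2×3 block (box 4) already contains {1, 4, 5}.
Removing those from 1–6 leaves {2, 6} as the candidates for D3.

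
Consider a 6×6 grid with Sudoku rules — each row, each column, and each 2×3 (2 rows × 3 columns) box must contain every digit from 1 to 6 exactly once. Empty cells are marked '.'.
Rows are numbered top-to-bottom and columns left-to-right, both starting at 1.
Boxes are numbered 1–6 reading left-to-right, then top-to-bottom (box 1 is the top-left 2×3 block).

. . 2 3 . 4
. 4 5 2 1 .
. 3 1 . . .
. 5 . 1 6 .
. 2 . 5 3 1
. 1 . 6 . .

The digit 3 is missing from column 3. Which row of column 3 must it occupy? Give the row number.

Consider where 3 can go in column 3.
R4C3 is out (box 3 already has a 3).
R5C3 is out (row 5 already has a 3).
So the only cell in column 3 that can hold 3 is R6C3.
That is row 6.

6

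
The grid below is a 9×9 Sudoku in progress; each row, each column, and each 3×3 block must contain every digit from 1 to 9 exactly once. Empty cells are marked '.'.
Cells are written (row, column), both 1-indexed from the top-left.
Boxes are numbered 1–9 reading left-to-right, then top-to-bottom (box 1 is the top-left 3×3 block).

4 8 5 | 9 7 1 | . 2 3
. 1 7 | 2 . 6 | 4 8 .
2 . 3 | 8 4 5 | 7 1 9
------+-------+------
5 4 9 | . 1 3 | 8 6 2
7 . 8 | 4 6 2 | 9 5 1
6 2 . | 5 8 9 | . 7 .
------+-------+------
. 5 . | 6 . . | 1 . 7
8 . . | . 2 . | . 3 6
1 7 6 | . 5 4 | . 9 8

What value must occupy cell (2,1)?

Row 2 already contains {1, 2, 4, 6, 7, 8}.
Column 1 already contains {1, 2, 4, 5, 6, 7, 8}.
Its 3×3 block (box 1) already contains {1, 2, 3, 4, 5, 7, 8}.
The only value from 1–9 not eliminated is 9, so (2,1) = 9.

9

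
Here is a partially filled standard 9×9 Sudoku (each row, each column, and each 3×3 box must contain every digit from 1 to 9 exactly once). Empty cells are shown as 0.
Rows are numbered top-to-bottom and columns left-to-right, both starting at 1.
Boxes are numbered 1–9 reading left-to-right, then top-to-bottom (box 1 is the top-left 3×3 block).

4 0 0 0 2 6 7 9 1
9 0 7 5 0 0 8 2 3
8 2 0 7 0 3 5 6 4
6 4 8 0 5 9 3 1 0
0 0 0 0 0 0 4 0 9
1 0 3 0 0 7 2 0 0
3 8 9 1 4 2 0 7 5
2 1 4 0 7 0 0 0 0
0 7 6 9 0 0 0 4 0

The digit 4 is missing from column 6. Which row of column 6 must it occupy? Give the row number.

2

Consider where 4 can go in column 6.
r5c6 is out (row 5 already has a 4).
r8c6 is out (row 8 already has a 4).
r9c6 is out (row 9 already has a 4).
So the only cell in column 6 that can hold 4 is r2c6.
That is row 2.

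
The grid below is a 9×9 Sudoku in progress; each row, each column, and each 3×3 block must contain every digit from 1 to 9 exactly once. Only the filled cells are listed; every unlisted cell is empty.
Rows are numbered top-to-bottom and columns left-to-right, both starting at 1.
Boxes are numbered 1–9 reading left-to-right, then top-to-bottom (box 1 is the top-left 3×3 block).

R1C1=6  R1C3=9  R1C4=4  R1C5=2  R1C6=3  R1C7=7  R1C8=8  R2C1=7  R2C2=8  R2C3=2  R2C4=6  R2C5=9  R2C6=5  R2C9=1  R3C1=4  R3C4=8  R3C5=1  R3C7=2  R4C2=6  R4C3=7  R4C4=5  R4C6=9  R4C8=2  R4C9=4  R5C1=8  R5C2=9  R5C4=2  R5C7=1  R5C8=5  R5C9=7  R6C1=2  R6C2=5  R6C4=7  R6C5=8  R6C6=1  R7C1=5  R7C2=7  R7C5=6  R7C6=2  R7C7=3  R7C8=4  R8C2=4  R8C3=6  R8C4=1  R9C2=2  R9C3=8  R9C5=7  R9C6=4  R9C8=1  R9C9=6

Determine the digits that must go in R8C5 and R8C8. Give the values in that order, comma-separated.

For R8C5:
  Consider where 5 can go in column 5.
  R4C5 is out (row 4 already has a 5).
  R5C5 is out (row 5 already has a 5).
  So the only cell in column 5 that can hold 5 is R8C5.
  So R8C5 = 5.
For R8C8:
  Consider where 7 can go in column 8.
  R2C8 is out (row 2 already has a 7).
  R3C8 is out (box 3 already has a 7).
  R6C8 is out (row 6 already has a 7).
  So the only cell in column 8 that can hold 7 is R8C8.
  So R8C8 = 7.

5,7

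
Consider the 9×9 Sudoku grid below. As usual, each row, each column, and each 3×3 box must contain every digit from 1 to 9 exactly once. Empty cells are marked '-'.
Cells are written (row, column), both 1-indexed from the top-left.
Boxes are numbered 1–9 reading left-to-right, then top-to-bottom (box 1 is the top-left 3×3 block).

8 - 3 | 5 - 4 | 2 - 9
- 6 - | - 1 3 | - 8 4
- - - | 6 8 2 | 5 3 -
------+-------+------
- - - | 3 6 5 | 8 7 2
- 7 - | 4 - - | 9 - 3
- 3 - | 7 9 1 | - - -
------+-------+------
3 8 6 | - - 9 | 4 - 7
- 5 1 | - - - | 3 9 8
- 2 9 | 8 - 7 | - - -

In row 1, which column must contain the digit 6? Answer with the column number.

8

Consider where 6 can go in row 1.
(1,2) is out (column 2 already has a 6).
(1,5) is out (column 5 already has a 6).
So the only cell in row 1 that can hold 6 is (1,8).
That is column 8.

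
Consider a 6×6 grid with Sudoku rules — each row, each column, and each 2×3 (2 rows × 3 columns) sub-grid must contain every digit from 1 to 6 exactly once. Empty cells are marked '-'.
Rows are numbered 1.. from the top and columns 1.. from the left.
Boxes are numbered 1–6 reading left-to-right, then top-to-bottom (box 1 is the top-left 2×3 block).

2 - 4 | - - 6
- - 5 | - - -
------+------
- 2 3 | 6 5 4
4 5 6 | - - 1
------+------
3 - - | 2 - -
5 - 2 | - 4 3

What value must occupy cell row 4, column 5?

2

Cell row 4, column 5 itself could take any of {2, 3} by direct elimination.
Consider where 2 can go in row 4.
row 4, column 4 is out (column 4 already has a 2).
So the only cell in row 4 that can hold 2 is row 4, column 5.
Therefore row 4, column 5 = 2.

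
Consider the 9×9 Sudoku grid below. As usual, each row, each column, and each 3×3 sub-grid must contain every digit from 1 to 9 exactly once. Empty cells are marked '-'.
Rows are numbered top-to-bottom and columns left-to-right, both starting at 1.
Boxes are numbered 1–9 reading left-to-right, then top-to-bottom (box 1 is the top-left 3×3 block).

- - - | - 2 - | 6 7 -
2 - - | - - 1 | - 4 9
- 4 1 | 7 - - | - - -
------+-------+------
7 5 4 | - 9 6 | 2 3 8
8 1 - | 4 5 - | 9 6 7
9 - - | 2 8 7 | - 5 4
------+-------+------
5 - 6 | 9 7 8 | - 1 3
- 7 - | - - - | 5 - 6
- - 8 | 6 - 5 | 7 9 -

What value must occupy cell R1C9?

1

Cell R1C9 itself could take any of {1, 5} by direct elimination.
Consider where 1 can go in box 3.
R2C7 is out (row 2 already has a 1).
R3C7 is out (row 3 already has a 1).
R3C8 is out (row 3 already has a 1).
R3C9 is out (row 3 already has a 1).
So the only cell in box 3 that can hold 1 is R1C9.
Therefore R1C9 = 1.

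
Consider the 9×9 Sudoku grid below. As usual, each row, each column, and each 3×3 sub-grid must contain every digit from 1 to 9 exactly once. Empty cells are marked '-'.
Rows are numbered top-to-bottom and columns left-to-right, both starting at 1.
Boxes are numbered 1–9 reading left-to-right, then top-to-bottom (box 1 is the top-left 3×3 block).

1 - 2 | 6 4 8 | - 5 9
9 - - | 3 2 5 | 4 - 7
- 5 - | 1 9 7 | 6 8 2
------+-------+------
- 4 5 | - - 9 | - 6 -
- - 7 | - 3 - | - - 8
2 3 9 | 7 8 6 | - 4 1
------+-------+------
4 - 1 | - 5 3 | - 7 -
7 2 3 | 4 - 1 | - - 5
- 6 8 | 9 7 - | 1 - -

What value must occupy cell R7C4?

8

Cell R7C4 itself could take any of {2, 8} by direct elimination.
Consider where 8 can go in column 4.
R4C4 is out (box 5 already has a 8).
R5C4 is out (row 5 already has a 8).
So the only cell in column 4 that can hold 8 is R7C4.
Therefore R7C4 = 8.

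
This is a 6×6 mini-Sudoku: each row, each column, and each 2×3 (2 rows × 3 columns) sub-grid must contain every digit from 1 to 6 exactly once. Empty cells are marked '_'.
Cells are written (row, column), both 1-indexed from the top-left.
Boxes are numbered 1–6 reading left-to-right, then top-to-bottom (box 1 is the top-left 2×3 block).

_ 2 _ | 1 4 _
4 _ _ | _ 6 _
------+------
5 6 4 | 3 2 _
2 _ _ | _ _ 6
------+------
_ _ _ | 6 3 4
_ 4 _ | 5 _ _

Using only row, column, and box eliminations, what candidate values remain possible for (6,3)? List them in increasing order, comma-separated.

1,2,3,6

Row 6 already contains {4, 5}.
Column 3 already contains {4}.
Its 2×3 block (box 5) already contains {4}.
Removing those from 1–6 leaves {1, 2, 3, 6} as the candidates for (6,3).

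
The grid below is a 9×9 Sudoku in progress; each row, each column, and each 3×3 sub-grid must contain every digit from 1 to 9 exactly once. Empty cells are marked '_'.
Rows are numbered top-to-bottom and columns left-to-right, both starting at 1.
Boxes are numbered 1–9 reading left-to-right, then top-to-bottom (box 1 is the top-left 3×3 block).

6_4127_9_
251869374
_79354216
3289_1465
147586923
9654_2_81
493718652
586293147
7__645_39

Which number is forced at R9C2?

Row 9 already contains {3, 4, 5, 6, 7, 9}.
Column 2 already contains {2, 4, 5, 6, 7, 8, 9}.
Its 3×3 block (box 7) already contains {3, 4, 5, 6, 7, 8, 9}.
The only value from 1–9 not eliminated is 1, so R9C2 = 1.

1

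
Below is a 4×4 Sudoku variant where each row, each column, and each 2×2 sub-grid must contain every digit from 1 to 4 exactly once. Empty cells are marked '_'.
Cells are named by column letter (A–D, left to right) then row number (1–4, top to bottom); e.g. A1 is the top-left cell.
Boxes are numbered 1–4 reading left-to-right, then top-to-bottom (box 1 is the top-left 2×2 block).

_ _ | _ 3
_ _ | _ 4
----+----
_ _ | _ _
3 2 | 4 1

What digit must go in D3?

Row 3 already contains {}.
Column D already contains {1, 3, 4}.
Its 2×2 block (box 4) already contains {1, 4}.
The only value from 1–4 not eliminated is 2, so D3 = 2.

2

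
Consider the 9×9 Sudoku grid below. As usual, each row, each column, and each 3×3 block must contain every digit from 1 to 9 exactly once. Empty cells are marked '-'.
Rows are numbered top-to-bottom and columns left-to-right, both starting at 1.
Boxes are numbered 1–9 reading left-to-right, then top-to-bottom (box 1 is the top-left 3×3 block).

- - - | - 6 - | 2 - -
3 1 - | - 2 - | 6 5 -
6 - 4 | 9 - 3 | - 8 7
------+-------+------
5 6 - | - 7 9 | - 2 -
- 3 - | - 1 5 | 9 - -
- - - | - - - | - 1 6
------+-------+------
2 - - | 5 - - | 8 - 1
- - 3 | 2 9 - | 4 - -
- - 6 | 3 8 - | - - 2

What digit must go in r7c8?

Cell r7c8 itself could take any of {3, 6, 7, 9} by direct elimination.
Consider where 3 can go in row 7.
r7c2 is out (column 2 already has a 3).
r7c3 is out (column 3 already has a 3).
r7c5 is out (box 8 already has a 3).
r7c6 is out (column 6 already has a 3).
So the only cell in row 7 that can hold 3 is r7c8.
Therefore r7c8 = 3.

3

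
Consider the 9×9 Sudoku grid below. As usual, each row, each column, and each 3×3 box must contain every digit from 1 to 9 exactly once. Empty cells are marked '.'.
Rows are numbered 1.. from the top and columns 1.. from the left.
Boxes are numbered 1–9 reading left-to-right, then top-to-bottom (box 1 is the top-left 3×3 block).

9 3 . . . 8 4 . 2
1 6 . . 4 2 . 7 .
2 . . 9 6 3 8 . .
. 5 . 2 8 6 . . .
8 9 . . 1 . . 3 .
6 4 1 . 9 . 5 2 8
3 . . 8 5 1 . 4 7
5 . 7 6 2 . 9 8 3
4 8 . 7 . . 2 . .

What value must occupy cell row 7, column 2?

2

Row 7 already contains {1, 3, 4, 5, 7, 8}.
Column 2 already contains {3, 4, 5, 6, 8, 9}.
Its 3×3 block (box 7) already contains {3, 4, 5, 7, 8}.
The only value from 1–9 not eliminated is 2, so row 7, column 2 = 2.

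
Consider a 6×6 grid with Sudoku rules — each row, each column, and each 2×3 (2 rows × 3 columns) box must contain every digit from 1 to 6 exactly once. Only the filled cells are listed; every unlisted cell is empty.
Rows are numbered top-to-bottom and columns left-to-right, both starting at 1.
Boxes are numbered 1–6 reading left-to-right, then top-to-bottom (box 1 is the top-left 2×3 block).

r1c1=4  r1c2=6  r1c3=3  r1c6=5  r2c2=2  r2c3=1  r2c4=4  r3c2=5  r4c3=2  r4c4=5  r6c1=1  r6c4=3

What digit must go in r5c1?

Cell r5c1 itself could take any of {2, 3, 5, 6} by direct elimination.
Consider where 2 can go in column 1.
r2c1 is out (row 2 already has a 2).
r3c1 is out (box 3 already has a 2).
r4c1 is out (row 4 already has a 2).
So the only cell in column 1 that can hold 2 is r5c1.
Therefore r5c1 = 2.

2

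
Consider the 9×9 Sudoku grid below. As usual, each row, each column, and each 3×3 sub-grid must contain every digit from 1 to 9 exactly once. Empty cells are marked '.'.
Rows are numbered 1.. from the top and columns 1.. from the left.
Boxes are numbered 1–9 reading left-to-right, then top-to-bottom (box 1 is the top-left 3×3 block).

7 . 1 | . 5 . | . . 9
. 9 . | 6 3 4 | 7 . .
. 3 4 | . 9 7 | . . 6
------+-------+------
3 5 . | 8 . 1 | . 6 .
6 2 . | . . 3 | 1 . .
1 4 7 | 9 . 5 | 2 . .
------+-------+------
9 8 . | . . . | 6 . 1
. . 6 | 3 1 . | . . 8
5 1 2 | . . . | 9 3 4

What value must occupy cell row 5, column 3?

Cell row 5, column 3 itself could take any of {8, 9} by direct elimination.
Consider where 8 can go in box 4.
row 4, column 3 is out (row 4 already has a 8).
So the only cell in box 4 that can hold 8 is row 5, column 3.
Therefore row 5, column 3 = 8.

8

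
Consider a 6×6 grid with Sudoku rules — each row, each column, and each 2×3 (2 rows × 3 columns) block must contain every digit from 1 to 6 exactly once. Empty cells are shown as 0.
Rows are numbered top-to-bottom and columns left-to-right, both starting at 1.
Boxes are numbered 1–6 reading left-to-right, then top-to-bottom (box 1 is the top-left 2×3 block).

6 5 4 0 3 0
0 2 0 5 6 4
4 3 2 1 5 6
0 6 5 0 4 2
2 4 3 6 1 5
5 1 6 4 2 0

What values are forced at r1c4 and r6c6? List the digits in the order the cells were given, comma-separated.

2,3

For r1c4:
  Row 1 already contains {3, 4, 5, 6}.
  Column 4 already contains {1, 4, 5, 6}.
  Its 2×3 block (box 2) already contains {3, 4, 5, 6}.
  The only value from 1–6 not eliminated is 2, so r1c4 = 2.
For r6c6:
  Row 6 already contains {1, 2, 4, 5, 6}.
  Column 6 already contains {2, 4, 5, 6}.
  Its 2×3 block (box 6) already contains {1, 2, 4, 5, 6}.
  The only value from 1–6 not eliminated is 3, so r6c6 = 3.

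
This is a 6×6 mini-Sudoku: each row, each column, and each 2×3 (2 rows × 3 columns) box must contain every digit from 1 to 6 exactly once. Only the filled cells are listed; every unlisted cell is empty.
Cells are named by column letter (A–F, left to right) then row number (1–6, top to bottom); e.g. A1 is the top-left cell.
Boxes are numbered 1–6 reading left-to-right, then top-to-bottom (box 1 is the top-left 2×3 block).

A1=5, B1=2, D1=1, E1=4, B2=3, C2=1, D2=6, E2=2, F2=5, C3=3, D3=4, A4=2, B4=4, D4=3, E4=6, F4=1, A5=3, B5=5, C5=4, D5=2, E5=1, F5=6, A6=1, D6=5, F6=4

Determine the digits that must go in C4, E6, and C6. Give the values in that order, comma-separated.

For C4:
  Row 4 already contains {1, 2, 3, 4, 6}.
  Column C already contains {1, 3, 4}.
  Its 2×3 block (box 3) already contains {2, 3, 4}.
  The only value from 1–6 not eliminated is 5, so C4 = 5.
For E6:
  Row 6 already contains {1, 4, 5}.
  Column E already contains {1, 2, 4, 6}.
  Its 2×3 block (box 6) already contains {1, 2, 4, 5, 6}.
  The only value from 1–6 not eliminated is 3, so E6 = 3.
For C6:
  Consider where 2 can go in row 6.
  B6 is out (column B already has a 2).
  E6 is out (column E already has a 2).
  So the only cell in row 6 that can hold 2 is C6.
  So C6 = 2.

5,3,2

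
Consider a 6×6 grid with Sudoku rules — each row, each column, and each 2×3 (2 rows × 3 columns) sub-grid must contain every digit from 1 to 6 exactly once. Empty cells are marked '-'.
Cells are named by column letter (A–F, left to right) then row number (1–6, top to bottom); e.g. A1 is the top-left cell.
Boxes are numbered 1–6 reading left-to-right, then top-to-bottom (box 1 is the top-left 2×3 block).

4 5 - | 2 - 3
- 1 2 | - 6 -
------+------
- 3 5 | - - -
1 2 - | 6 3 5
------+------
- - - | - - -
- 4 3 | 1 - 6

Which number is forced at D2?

5

Cell D2 itself could take any of {4, 5} by direct elimination.
Consider where 5 can go in row 2.
A2 is out (box 1 already has a 5).
F2 is out (column F already has a 5).
So the only cell in row 2 that can hold 5 is D2.
Therefore D2 = 5.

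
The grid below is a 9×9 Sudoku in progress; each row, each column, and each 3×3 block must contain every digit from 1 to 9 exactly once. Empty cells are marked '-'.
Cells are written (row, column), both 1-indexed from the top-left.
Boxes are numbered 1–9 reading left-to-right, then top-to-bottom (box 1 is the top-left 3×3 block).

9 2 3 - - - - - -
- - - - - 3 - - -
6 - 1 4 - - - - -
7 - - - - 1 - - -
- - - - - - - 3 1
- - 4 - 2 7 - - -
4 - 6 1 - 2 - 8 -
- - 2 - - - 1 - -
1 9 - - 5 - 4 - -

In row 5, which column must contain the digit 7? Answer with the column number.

7

Consider where 7 can go in row 5.
(5,1) is out (column 1 already has a 7). (5,2) is out (box 4 already has a 7). (5,3) is out (box 4 already has a 7). (5,4) is out (box 5 already has a 7). The remaining empty cells in row 5 are similarly blocked.
So the only cell in row 5 that can hold 7 is (5,7).
That is column 7.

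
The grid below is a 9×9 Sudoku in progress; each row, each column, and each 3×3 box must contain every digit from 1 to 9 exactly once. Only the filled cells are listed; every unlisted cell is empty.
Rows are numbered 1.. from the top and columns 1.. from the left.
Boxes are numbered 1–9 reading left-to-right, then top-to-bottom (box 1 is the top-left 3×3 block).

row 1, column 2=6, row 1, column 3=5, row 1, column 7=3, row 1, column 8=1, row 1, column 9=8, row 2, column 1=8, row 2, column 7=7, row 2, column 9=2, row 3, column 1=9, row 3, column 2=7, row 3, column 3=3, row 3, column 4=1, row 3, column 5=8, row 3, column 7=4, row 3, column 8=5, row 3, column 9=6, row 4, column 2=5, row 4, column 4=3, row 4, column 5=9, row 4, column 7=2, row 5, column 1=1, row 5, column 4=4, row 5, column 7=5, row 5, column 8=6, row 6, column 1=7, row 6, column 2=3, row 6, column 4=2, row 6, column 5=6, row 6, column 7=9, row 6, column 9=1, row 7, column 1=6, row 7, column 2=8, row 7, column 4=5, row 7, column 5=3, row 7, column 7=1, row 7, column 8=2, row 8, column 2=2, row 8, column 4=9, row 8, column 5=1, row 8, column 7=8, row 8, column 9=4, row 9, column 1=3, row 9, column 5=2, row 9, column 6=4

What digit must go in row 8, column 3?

7

Row 8 already contains {1, 2, 4, 8, 9}.
Column 3 already contains {3, 5}.
Its 3×3 block (box 7) already contains {2, 3, 6, 8}.
The only value from 1–9 not eliminated is 7, so row 8, column 3 = 7.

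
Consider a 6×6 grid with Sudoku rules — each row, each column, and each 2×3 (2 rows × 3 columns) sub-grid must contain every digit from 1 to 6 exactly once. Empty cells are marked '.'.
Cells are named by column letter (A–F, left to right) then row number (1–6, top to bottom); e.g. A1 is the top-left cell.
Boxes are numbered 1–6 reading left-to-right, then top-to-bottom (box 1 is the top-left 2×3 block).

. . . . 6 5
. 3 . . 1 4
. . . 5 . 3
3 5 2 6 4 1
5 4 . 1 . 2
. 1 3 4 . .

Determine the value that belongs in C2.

5

Cell C2 itself could take any of {5, 6} by direct elimination.
Consider where 5 can go in row 2.
A2 is out (column A already has a 5).
D2 is out (column D already has a 5).
So the only cell in row 2 that can hold 5 is C2.
Therefore C2 = 5.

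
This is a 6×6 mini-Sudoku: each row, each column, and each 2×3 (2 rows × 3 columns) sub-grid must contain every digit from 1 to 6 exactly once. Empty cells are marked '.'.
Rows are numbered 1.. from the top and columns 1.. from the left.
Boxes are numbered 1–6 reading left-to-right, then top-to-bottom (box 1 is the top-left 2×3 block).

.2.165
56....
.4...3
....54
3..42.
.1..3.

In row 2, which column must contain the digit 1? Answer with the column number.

3

Consider where 1 can go in row 2.
row 2, column 4 is out (column 4 already has a 1).
row 2, column 5 is out (box 2 already has a 1).
row 2, column 6 is out (box 2 already has a 1).
So the only cell in row 2 that can hold 1 is row 2, column 3.
That is column 3.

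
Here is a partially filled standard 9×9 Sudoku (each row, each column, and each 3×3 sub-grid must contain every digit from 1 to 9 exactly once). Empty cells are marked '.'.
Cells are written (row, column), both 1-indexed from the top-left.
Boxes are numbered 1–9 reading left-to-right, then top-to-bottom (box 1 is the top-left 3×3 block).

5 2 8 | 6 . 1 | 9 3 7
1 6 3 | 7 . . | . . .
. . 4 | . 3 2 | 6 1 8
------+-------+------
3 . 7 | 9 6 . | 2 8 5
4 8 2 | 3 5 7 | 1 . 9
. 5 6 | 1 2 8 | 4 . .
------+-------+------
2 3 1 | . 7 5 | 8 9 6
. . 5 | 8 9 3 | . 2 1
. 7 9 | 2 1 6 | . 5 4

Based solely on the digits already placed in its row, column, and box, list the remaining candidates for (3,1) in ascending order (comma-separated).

7,9

Row 3 already contains {1, 2, 3, 4, 6, 8}.
Column 1 already contains {1, 2, 3, 4, 5}.
Its 3×3 block (box 1) already contains {1, 2, 3, 4, 5, 6, 8}.
Removing those from 1–9 leaves {7, 9} as the candidates for (3,1).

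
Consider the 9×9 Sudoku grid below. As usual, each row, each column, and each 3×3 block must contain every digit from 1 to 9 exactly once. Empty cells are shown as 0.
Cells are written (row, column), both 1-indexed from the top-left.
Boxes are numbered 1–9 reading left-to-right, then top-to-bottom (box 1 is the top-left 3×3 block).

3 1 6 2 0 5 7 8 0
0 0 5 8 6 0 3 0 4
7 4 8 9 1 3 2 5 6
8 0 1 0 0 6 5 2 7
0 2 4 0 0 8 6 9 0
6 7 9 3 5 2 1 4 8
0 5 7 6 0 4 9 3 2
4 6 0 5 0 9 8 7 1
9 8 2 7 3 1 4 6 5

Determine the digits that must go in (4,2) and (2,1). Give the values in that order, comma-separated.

3,2

For (4,2):
  Row 4 already contains {1, 2, 5, 6, 7, 8}.
  Column 2 already contains {1, 2, 4, 5, 6, 7, 8}.
  Its 3×3 block (box 4) already contains {1, 2, 4, 6, 7, 8, 9}.
  The only value from 1–9 not eliminated is 3, so (4,2) = 3.
For (2,1):
  Row 2 already contains {3, 4, 5, 6, 8}.
  Column 1 already contains {3, 4, 6, 7, 8, 9}.
  Its 3×3 block (box 1) already contains {1, 3, 4, 5, 6, 7, 8}.
  The only value from 1–9 not eliminated is 2, so (2,1) = 2.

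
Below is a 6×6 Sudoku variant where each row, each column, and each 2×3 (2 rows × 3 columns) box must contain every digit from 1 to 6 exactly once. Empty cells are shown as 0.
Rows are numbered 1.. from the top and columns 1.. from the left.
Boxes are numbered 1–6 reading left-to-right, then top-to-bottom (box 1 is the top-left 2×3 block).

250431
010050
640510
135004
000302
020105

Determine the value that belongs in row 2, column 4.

Cell row 2, column 4 itself could take any of {2, 6} by direct elimination.
Consider where 2 can go in row 2.
row 2, column 1 is out (column 1 already has a 2).
row 2, column 3 is out (box 1 already has a 2).
row 2, column 6 is out (column 6 already has a 2).
So the only cell in row 2 that can hold 2 is row 2, column 4.
Therefore row 2, column 4 = 2.

2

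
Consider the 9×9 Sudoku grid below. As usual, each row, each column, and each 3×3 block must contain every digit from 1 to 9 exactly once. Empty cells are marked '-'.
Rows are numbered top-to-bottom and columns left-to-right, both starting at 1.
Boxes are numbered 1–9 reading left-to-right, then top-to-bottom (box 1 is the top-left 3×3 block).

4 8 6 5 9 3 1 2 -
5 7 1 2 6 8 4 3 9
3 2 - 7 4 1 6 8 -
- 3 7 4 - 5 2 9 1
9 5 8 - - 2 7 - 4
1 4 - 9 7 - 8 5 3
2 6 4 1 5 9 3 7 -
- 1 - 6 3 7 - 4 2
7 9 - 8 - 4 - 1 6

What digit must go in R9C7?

Row 9 already contains {1, 4, 6, 7, 8, 9}.
Column 7 already contains {1, 2, 3, 4, 6, 7, 8}.
Its 3×3 block (box 9) already contains {1, 2, 3, 4, 6, 7}.
The only value from 1–9 not eliminated is 5, so R9C7 = 5.

5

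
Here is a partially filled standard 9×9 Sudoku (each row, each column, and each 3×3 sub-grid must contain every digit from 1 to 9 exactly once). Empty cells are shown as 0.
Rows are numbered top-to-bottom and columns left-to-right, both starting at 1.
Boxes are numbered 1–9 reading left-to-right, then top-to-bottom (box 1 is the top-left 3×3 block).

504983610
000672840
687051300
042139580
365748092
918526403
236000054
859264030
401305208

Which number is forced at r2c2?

Row 2 already contains {2, 4, 6, 7, 8}.
Column 2 already contains {1, 3, 4, 5, 6, 8}.
Its 3×3 block (box 1) already contains {4, 5, 6, 7, 8}.
The only value from 1–9 not eliminated is 9, so r2c2 = 9.

9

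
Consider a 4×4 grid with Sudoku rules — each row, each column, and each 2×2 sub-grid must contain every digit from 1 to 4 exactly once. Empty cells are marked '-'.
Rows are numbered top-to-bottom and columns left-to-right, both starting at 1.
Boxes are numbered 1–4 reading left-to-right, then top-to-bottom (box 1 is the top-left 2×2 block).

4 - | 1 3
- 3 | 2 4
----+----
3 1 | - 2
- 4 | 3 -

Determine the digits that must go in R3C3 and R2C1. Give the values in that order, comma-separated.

For R3C3:
  Row 3 already contains {1, 2, 3}.
  Column 3 already contains {1, 2, 3}.
  Its 2×2 block (box 4) already contains {2, 3}.
  The only value from 1–4 not eliminated is 4, so R3C3 = 4.
For R2C1:
  Row 2 already contains {2, 3, 4}.
  Column 1 already contains {3, 4}.
  Its 2×2 block (box 1) already contains {3, 4}.
  The only value from 1–4 not eliminated is 1, so R2C1 = 1.

4,1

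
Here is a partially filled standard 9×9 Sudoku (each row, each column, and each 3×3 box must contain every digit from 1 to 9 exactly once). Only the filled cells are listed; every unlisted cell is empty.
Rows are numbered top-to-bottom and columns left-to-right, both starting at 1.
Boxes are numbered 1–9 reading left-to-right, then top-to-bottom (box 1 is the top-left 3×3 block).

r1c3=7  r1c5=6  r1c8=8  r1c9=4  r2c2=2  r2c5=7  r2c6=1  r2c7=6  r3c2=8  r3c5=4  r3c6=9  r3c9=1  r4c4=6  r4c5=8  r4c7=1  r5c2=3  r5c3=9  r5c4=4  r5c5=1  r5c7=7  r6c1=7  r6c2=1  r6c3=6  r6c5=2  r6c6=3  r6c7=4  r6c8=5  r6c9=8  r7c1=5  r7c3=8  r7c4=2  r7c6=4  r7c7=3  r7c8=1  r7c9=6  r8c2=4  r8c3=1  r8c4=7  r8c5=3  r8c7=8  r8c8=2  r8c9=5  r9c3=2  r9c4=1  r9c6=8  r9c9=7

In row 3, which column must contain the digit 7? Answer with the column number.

8

Consider where 7 can go in row 3.
r3c1 is out (column 1 already has a 7).
r3c3 is out (column 3 already has a 7).
r3c4 is out (column 4 already has a 7).
r3c7 is out (column 7 already has a 7).
So the only cell in row 3 that can hold 7 is r3c8.
That is column 8.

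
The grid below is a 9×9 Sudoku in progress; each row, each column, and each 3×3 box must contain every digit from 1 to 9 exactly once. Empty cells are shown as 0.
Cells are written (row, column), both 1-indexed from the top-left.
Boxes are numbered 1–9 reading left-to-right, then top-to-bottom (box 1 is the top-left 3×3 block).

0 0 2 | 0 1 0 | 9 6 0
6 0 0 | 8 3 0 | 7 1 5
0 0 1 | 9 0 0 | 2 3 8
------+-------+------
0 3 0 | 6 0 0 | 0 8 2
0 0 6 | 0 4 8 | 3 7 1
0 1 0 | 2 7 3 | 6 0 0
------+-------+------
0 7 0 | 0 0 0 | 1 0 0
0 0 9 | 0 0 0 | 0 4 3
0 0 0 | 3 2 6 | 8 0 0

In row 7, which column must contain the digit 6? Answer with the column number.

9

Consider where 6 can go in row 7.
(7,1) is out (column 1 already has a 6). (7,3) is out (column 3 already has a 6). (7,4) is out (column 4 already has a 6). (7,5) is out (box 8 already has a 6). The remaining empty cells in row 7 are similarly blocked.
So the only cell in row 7 that can hold 6 is (7,9).
That is column 9.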